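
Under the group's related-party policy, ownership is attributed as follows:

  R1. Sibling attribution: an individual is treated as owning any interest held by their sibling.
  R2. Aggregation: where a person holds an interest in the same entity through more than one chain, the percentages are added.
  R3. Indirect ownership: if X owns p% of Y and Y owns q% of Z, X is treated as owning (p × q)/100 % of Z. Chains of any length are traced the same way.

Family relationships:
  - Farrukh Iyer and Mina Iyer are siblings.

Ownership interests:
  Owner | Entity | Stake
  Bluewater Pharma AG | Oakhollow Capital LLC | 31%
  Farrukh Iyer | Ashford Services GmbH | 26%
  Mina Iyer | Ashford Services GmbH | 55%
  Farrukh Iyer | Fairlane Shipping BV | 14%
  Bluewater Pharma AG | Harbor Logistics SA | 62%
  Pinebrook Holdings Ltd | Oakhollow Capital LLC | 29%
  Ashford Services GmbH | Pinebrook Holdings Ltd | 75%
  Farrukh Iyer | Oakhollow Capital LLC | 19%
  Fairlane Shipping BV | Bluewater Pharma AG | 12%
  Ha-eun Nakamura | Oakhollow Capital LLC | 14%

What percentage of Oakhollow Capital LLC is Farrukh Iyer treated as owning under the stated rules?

37.1383%

By sibling attribution (R1), Farrukh Iyer is treated as also owning Mina Iyer's interest in Ashford Services GmbH, giving 26% + 55% = 81%.
Chain via Fairlane Shipping BV → Bluewater Pharma AG (R3): 14% × 12% × 31% = 0.5208% of Oakhollow Capital LLC.
Chain via Ashford Services GmbH → Pinebrook Holdings Ltd (R3): 81% × 75% × 29% = 17.6175% of Oakhollow Capital LLC.
Direct interest in Oakhollow Capital LLC: 19%.
Aggregating (R2): 0.5208% + 17.6175% + 19% = 37.1383%.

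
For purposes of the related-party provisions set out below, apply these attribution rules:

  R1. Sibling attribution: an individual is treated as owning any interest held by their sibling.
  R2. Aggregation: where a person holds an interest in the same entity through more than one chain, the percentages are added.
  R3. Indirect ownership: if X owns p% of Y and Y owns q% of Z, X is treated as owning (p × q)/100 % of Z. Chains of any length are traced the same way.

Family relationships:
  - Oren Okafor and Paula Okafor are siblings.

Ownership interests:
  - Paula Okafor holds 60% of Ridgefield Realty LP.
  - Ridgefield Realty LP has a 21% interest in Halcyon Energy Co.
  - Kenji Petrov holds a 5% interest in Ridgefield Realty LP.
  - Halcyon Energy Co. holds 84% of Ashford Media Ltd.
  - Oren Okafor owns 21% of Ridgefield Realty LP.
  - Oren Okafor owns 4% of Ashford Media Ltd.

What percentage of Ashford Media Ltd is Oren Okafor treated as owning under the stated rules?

18.2884%

By sibling attribution (R1), Oren Okafor is treated as also owning Paula Okafor's interest in Ridgefield Realty LP, giving 21% + 60% = 81%.
Chain via Ridgefield Realty LP → Halcyon Energy Co. (R3): 81% × 21% × 84% = 14.2884% of Ashford Media Ltd.
Direct interest in Ashford Media Ltd: 4%.
Aggregating (R2): 14.2884% + 4% = 18.2884%.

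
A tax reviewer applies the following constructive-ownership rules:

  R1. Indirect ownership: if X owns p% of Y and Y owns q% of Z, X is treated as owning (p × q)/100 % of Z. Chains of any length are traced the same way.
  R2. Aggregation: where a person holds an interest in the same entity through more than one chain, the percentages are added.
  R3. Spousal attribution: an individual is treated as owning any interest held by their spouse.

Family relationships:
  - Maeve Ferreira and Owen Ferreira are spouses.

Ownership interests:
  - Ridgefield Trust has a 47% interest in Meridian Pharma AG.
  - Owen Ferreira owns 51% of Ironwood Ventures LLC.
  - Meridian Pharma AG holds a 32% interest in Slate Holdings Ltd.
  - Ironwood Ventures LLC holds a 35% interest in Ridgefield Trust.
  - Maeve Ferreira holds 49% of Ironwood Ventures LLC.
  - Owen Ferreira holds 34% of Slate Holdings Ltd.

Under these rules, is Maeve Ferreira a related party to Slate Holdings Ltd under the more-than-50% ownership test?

By spousal attribution (R3), Maeve Ferreira is treated as also owning Owen Ferreira's interest in Ironwood Ventures LLC, giving 49% + 51% = 100%.
By spousal attribution (R3), Maeve Ferreira is treated as owning Owen Ferreira's 34% interest in Slate Holdings Ltd.
Chain via Ironwood Ventures LLC → Ridgefield Trust → Meridian Pharma AG (R1): 100% × 35% × 47% × 32% = 5.264% of Slate Holdings Ltd.
Direct interest in Slate Holdings Ltd: 34%.
Aggregating (R2): 5.264% + 34% = 39.264%.
39.264% does not exceed the 50% threshold, so Maeve is not a related party to Slate Holdings Ltd.

No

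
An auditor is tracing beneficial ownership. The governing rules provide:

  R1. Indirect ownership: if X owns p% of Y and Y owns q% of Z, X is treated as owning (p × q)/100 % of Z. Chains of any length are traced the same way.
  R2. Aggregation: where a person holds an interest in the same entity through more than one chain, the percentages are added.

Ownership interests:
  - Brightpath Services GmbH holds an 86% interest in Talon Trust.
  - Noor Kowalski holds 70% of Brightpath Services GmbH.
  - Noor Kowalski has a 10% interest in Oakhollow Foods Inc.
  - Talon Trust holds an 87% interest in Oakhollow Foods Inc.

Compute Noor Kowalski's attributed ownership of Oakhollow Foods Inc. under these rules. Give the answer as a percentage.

62.374%

Chain via Brightpath Services GmbH → Talon Trust (R1): 70% × 86% × 87% = 52.374% of Oakhollow Foods Inc.
Direct interest in Oakhollow Foods Inc: 10%.
Aggregating (R2): 52.374% + 10% = 62.374%.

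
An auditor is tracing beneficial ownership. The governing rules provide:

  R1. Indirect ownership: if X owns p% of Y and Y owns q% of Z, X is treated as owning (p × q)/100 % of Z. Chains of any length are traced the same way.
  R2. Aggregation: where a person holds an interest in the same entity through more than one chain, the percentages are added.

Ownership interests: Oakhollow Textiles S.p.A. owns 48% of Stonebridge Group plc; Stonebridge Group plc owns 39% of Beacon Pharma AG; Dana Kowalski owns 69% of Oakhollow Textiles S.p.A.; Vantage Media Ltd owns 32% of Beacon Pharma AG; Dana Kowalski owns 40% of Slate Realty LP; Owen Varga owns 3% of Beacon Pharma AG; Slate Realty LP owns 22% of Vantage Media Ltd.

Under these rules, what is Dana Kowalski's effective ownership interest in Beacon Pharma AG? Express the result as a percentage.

15.7328%

Chain via Oakhollow Textiles S.p.A. → Stonebridge Group plc (R1): 69% × 48% × 39% = 12.9168% of Beacon Pharma AG.
Chain via Slate Realty LP → Vantage Media Ltd (R1): 40% × 22% × 32% = 2.816% of Beacon Pharma AG.
Aggregating (R2): 12.9168% + 2.816% = 15.7328%.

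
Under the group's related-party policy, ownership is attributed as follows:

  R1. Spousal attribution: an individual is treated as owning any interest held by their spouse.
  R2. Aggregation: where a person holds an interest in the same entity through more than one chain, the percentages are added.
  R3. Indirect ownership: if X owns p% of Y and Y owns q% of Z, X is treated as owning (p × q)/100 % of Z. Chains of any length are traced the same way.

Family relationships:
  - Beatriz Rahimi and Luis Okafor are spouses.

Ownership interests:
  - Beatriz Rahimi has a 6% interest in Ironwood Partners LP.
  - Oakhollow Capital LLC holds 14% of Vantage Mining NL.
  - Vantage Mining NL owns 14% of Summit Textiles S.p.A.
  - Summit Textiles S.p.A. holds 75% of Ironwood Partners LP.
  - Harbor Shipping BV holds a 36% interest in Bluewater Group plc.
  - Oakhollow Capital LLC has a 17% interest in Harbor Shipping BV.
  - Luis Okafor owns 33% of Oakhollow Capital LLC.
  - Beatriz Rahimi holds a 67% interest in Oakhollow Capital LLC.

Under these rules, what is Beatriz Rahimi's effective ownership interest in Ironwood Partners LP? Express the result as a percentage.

By spousal attribution (R1), Beatriz Rahimi is treated as also owning Luis Okafor's interest in Oakhollow Capital LLC, giving 67% + 33% = 100%.
Chain via Oakhollow Capital LLC → Vantage Mining NL → Summit Textiles S.p.A. (R3): 100% × 14% × 14% × 75% = 1.47% of Ironwood Partners LP.
Direct interest in Ironwood Partners LP: 6%.
Aggregating (R2): 1.47% + 6% = 7.47%.

7.47%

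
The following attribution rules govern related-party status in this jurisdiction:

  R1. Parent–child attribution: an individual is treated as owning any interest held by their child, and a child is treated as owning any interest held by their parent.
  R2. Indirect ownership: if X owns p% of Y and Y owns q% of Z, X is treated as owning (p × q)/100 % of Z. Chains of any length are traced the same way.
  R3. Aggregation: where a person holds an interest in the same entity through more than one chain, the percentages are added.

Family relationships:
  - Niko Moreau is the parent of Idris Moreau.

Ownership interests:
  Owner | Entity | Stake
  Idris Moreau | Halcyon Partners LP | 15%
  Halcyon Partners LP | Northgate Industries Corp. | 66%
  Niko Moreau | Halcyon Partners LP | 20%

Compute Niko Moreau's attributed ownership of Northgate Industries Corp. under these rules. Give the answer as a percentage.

23.1%

By parent–child attribution (R1), Niko Moreau is treated as also owning Idris Moreau's interest in Halcyon Partners LP, giving 20% + 15% = 35%.
Chain via Halcyon Partners LP (R2): 35% × 66% = 23.1% of Northgate Industries Corp.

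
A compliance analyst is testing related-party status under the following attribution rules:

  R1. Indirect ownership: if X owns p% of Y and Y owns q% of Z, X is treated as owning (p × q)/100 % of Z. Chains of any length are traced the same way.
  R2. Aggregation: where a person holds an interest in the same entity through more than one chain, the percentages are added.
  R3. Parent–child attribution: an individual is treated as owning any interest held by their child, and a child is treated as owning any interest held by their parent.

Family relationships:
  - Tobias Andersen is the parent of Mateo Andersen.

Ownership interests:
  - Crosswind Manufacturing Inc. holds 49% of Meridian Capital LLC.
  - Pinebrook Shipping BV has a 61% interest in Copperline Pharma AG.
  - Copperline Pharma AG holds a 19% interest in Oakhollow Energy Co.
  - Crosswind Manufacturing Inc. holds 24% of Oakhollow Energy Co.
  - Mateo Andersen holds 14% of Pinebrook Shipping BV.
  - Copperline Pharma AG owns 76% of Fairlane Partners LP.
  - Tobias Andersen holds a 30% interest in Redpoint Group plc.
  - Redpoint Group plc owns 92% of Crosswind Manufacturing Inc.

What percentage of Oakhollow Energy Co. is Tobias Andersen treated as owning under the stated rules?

8.2466%

By parent–child attribution (R3), Tobias Andersen is treated as owning Mateo Andersen's 14% interest in Pinebrook Shipping BV.
Chain via Redpoint Group plc → Crosswind Manufacturing Inc. (R1): 30% × 92% × 24% = 6.624% of Oakhollow Energy Co.
Chain via Pinebrook Shipping BV → Copperline Pharma AG (R1): 14% × 61% × 19% = 1.6226% of Oakhollow Energy Co.
Aggregating (R2): 6.624% + 1.6226% = 8.2466%.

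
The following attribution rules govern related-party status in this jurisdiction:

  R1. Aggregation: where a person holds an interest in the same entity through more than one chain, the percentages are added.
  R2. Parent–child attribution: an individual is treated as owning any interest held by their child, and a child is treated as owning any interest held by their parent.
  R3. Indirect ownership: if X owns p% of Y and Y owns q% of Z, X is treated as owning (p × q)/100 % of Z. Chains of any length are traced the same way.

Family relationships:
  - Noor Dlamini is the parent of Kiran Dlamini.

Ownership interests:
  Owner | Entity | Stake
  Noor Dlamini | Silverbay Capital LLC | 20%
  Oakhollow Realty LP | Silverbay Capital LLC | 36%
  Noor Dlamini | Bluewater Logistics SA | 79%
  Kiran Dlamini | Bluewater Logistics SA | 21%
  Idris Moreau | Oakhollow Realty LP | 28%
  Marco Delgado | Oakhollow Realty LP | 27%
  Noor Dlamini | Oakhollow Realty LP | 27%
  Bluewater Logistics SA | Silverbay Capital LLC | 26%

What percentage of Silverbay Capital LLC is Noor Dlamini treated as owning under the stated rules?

55.72%

By parent–child attribution (R2), Noor Dlamini is treated as also owning Kiran Dlamini's interest in Bluewater Logistics SA, giving 79% + 21% = 100%.
Chain via Oakhollow Realty LP (R3): 27% × 36% = 9.72% of Silverbay Capital LLC.
Chain via Bluewater Logistics SA (R3): 100% × 26% = 26% of Silverbay Capital LLC.
Direct interest in Silverbay Capital LLC: 20%.
Aggregating (R1): 9.72% + 26% + 20% = 55.72%.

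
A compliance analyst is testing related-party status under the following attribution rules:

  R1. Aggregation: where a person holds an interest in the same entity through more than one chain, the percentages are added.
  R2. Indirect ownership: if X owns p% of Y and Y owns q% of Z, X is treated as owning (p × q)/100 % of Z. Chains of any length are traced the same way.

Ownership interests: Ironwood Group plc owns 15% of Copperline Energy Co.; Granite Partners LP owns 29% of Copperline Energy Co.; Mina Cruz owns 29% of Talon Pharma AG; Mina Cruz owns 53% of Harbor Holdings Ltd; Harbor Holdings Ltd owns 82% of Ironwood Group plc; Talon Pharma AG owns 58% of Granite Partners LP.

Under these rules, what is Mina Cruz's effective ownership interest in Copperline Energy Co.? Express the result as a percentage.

11.3968%

Chain via Talon Pharma AG → Granite Partners LP (R2): 29% × 58% × 29% = 4.8778% of Copperline Energy Co.
Chain via Harbor Holdings Ltd → Ironwood Group plc (R2): 53% × 82% × 15% = 6.519% of Copperline Energy Co.
Aggregating (R1): 4.8778% + 6.519% = 11.3968%.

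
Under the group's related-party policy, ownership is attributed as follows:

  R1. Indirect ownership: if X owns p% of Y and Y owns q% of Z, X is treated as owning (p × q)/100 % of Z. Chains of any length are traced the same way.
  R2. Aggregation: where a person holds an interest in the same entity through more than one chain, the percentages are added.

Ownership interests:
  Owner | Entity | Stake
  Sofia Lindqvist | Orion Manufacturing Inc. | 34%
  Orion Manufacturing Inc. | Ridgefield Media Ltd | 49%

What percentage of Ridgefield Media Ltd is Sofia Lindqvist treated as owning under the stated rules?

16.66%

Chain via Orion Manufacturing Inc. (R1): 34% × 49% = 16.66% of Ridgefield Media Ltd.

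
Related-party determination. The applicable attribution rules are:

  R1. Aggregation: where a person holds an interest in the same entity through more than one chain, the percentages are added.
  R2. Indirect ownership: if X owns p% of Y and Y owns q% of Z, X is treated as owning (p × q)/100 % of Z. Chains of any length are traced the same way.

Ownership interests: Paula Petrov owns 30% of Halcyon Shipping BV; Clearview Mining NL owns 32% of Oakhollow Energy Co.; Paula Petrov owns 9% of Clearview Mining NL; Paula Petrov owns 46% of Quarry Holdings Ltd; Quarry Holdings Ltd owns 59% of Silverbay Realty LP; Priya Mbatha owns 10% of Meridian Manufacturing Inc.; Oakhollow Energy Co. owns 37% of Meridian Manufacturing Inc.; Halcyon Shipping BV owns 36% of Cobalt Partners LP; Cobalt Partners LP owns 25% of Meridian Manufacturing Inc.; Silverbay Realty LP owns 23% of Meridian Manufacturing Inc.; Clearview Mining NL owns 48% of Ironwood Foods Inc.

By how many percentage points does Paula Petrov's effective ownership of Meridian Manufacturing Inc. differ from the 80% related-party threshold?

Chain via Halcyon Shipping BV → Cobalt Partners LP (R2): 30% × 36% × 25% = 2.7% of Meridian Manufacturing Inc.
Chain via Quarry Holdings Ltd → Silverbay Realty LP (R2): 46% × 59% × 23% = 6.2422% of Meridian Manufacturing Inc.
Chain via Clearview Mining NL → Oakhollow Energy Co. (R2): 9% × 32% × 37% = 1.0656% of Meridian Manufacturing Inc.
Aggregating (R1): 2.7% + 6.2422% + 1.0656% = 10.0078%.
10.0078% falls short of the 80% threshold by 69.9922 percentage points.

69.9922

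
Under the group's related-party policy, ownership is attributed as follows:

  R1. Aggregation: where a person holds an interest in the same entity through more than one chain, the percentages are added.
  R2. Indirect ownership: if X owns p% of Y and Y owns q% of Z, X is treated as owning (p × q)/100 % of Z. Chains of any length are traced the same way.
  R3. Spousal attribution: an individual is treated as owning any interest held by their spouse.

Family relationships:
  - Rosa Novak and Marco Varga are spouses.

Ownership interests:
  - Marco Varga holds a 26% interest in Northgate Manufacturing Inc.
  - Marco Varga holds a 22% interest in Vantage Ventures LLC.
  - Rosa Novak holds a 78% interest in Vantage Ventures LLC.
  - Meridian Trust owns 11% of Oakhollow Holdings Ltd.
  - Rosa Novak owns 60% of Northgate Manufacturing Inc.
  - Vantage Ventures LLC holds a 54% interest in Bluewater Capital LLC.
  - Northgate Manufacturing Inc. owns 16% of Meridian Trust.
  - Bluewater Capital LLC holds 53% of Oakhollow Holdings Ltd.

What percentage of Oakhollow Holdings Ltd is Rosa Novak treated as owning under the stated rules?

By spousal attribution (R3), Rosa Novak is treated as also owning Marco Varga's interest in Northgate Manufacturing Inc, giving 60% + 26% = 86%.
By spousal attribution (R3), Rosa Novak is treated as also owning Marco Varga's interest in Vantage Ventures LLC, giving 78% + 22% = 100%.
Chain via Northgate Manufacturing Inc. → Meridian Trust (R2): 86% × 16% × 11% = 1.5136% of Oakhollow Holdings Ltd.
Chain via Vantage Ventures LLC → Bluewater Capital LLC (R2): 100% × 54% × 53% = 28.62% of Oakhollow Holdings Ltd.
Aggregating (R1): 1.5136% + 28.62% = 30.1336%.

30.1336%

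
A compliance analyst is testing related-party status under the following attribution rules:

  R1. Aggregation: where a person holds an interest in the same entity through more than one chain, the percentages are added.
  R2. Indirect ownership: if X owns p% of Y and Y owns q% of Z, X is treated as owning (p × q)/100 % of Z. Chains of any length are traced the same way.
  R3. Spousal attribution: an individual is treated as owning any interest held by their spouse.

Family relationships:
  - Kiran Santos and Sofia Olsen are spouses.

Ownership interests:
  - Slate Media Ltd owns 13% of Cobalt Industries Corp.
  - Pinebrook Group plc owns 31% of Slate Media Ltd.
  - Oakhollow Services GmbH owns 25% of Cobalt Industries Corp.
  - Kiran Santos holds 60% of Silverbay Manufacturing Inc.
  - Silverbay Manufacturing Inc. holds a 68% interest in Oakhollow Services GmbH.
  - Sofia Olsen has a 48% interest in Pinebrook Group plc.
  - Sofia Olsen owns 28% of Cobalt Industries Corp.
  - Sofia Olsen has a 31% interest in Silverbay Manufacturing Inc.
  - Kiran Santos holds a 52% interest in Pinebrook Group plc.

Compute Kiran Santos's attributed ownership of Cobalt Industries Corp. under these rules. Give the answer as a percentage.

By spousal attribution (R3), Kiran Santos is treated as also owning Sofia Olsen's interest in Pinebrook Group plc, giving 52% + 48% = 100%.
By spousal attribution (R3), Kiran Santos is treated as also owning Sofia Olsen's interest in Silverbay Manufacturing Inc, giving 60% + 31% = 91%.
By spousal attribution (R3), Kiran Santos is treated as owning Sofia Olsen's 28% interest in Cobalt Industries Corp.
Chain via Pinebrook Group plc → Slate Media Ltd (R2): 100% × 31% × 13% = 4.03% of Cobalt Industries Corp.
Chain via Silverbay Manufacturing Inc. → Oakhollow Services GmbH (R2): 91% × 68% × 25% = 15.47% of Cobalt Industries Corp.
Direct interest in Cobalt Industries Corp: 28%.
Aggregating (R1): 4.03% + 15.47% + 28% = 47.5%.

47.5%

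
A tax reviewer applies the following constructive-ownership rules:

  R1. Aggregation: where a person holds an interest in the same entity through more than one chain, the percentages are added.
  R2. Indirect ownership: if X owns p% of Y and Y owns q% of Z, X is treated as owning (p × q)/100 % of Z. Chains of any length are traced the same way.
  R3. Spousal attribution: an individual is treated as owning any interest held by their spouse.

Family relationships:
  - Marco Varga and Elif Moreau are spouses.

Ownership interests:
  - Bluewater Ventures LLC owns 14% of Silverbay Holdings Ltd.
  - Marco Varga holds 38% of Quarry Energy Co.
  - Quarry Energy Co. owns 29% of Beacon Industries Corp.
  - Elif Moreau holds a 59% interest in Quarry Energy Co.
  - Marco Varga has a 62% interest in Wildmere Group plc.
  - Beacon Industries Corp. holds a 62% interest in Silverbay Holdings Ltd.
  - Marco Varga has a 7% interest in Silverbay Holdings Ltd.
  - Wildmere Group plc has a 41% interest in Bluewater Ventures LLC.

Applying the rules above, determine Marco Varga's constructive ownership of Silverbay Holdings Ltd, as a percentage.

27.9994%

By spousal attribution (R3), Marco Varga is treated as also owning Elif Moreau's interest in Quarry Energy Co, giving 38% + 59% = 97%.
Chain via Quarry Energy Co. → Beacon Industries Corp. (R2): 97% × 29% × 62% = 17.4406% of Silverbay Holdings Ltd.
Chain via Wildmere Group plc → Bluewater Ventures LLC (R2): 62% × 41% × 14% = 3.5588% of Silverbay Holdings Ltd.
Direct interest in Silverbay Holdings Ltd: 7%.
Aggregating (R1): 17.4406% + 3.5588% + 7% = 27.9994%.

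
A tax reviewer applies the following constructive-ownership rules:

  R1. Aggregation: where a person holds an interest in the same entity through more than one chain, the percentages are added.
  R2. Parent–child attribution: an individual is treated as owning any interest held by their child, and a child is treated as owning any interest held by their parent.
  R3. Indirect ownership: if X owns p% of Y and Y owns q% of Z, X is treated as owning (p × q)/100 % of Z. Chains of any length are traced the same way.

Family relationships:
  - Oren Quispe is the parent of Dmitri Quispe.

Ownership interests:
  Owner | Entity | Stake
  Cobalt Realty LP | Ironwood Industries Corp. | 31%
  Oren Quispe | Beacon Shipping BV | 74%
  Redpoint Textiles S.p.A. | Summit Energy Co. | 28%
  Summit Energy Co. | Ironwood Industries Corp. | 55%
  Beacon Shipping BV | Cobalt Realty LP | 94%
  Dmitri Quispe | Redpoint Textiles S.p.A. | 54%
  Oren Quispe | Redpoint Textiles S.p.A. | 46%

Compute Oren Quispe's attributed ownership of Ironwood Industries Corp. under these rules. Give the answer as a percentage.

36.9636%

By parent–child attribution (R2), Oren Quispe is treated as also owning Dmitri Quispe's interest in Redpoint Textiles S.p.A, giving 46% + 54% = 100%.
Chain via Beacon Shipping BV → Cobalt Realty LP (R3): 74% × 94% × 31% = 21.5636% of Ironwood Industries Corp.
Chain via Redpoint Textiles S.p.A. → Summit Energy Co. (R3): 100% × 28% × 55% = 15.4% of Ironwood Industries Corp.
Aggregating (R1): 21.5636% + 15.4% = 36.9636%.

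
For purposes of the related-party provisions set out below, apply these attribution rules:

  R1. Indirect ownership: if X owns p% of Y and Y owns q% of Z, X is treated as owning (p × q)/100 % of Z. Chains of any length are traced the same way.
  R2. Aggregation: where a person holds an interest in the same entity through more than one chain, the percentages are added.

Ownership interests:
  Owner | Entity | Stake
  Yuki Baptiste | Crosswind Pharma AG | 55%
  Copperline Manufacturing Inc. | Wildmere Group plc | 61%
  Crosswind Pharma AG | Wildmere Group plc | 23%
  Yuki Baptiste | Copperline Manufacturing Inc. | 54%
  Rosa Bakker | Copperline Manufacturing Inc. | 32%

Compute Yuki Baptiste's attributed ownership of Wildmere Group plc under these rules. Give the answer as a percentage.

Chain via Crosswind Pharma AG (R1): 55% × 23% = 12.65% of Wildmere Group plc.
Chain via Copperline Manufacturing Inc. (R1): 54% × 61% = 32.94% of Wildmere Group plc.
Aggregating (R2): 12.65% + 32.94% = 45.59%.

45.59%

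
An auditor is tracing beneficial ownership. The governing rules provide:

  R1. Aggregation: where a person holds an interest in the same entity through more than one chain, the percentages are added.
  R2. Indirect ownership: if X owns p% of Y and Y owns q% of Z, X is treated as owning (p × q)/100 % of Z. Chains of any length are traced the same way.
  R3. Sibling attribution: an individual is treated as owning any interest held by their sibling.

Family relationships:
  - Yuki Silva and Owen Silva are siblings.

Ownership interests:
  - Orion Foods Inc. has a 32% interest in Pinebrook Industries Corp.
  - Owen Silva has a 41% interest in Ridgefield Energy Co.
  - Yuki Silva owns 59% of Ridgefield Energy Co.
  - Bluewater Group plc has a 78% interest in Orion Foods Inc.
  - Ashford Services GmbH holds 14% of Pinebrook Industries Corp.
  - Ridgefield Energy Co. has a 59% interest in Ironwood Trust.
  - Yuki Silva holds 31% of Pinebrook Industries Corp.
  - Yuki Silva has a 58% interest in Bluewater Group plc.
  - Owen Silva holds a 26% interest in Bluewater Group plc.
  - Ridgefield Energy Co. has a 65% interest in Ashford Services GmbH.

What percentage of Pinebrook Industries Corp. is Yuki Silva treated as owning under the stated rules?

By sibling attribution (R3), Yuki Silva is treated as also owning Owen Silva's interest in Bluewater Group plc, giving 58% + 26% = 84%.
By sibling attribution (R3), Yuki Silva is treated as also owning Owen Silva's interest in Ridgefield Energy Co, giving 59% + 41% = 100%.
Chain via Bluewater Group plc → Orion Foods Inc. (R2): 84% × 78% × 32% = 20.9664% of Pinebrook Industries Corp.
Chain via Ridgefield Energy Co. → Ashford Services GmbH (R2): 100% × 65% × 14% = 9.1% of Pinebrook Industries Corp.
Direct interest in Pinebrook Industries Corp: 31%.
Aggregating (R1): 20.9664% + 9.1% + 31% = 61.0664%.

61.0664%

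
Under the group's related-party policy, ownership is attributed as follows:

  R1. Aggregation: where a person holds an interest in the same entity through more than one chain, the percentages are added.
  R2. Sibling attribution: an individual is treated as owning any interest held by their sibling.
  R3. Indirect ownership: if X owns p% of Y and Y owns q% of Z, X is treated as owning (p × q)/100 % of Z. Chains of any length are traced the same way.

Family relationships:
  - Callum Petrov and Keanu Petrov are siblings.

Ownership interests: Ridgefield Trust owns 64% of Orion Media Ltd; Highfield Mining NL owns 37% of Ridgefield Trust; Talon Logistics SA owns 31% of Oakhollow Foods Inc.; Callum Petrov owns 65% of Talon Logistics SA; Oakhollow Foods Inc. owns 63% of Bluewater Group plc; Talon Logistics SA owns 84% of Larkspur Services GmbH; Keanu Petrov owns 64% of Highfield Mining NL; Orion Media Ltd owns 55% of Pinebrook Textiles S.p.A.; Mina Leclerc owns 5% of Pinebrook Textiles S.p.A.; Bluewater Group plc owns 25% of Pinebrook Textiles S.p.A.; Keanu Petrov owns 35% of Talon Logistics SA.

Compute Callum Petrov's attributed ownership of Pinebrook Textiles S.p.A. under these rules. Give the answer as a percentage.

13.21786%

By sibling attribution (R2), Callum Petrov is treated as also owning Keanu Petrov's interest in Talon Logistics SA, giving 65% + 35% = 100%.
By sibling attribution (R2), Callum Petrov is treated as owning Keanu Petrov's 64% interest in Highfield Mining NL.
Chain via Talon Logistics SA → Oakhollow Foods Inc. → Bluewater Group plc (R3): 100% × 31% × 63% × 25% = 4.8825% of Pinebrook Textiles S.p.A.
Chain via Highfield Mining NL → Ridgefield Trust → Orion Media Ltd (R3): 64% × 37% × 64% × 55% = 8.33536% of Pinebrook Textiles S.p.A.
Aggregating (R1): 4.8825% + 8.33536% = 13.21786%.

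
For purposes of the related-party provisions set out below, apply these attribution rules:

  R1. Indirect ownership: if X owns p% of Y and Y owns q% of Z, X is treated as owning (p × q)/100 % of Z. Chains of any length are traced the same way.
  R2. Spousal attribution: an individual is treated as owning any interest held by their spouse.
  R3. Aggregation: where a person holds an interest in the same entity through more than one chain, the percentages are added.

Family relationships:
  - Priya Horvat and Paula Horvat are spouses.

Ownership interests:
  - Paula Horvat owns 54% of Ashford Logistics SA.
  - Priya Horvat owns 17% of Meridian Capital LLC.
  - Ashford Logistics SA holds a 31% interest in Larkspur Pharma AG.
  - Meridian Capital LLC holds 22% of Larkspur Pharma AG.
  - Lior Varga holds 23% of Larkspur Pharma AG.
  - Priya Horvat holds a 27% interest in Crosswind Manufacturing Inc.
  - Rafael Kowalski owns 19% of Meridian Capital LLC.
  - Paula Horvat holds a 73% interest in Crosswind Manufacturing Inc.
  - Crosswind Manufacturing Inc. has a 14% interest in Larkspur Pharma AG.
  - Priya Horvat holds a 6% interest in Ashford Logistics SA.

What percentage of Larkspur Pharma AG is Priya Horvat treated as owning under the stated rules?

By spousal attribution (R2), Priya Horvat is treated as also owning Paula Horvat's interest in Ashford Logistics SA, giving 6% + 54% = 60%.
By spousal attribution (R2), Priya Horvat is treated as also owning Paula Horvat's interest in Crosswind Manufacturing Inc, giving 27% + 73% = 100%.
Chain via Ashford Logistics SA (R1): 60% × 31% = 18.6% of Larkspur Pharma AG.
Chain via Crosswind Manufacturing Inc. (R1): 100% × 14% = 14% of Larkspur Pharma AG.
Chain via Meridian Capital LLC (R1): 17% × 22% = 3.74% of Larkspur Pharma AG.
Aggregating (R3): 18.6% + 14% + 3.74% = 36.34%.

36.34%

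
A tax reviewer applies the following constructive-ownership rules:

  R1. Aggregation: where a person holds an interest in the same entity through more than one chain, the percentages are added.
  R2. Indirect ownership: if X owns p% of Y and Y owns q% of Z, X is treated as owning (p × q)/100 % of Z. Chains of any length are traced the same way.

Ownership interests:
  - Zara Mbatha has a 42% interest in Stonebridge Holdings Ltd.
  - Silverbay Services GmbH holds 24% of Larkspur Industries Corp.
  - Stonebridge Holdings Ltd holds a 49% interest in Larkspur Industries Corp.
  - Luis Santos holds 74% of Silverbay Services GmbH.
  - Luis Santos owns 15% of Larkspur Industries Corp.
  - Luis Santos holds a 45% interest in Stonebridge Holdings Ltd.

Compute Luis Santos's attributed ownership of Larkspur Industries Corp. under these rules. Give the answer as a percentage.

54.81%

Chain via Stonebridge Holdings Ltd (R2): 45% × 49% = 22.05% of Larkspur Industries Corp.
Chain via Silverbay Services GmbH (R2): 74% × 24% = 17.76% of Larkspur Industries Corp.
Direct interest in Larkspur Industries Corp: 15%.
Aggregating (R1): 22.05% + 17.76% + 15% = 54.81%.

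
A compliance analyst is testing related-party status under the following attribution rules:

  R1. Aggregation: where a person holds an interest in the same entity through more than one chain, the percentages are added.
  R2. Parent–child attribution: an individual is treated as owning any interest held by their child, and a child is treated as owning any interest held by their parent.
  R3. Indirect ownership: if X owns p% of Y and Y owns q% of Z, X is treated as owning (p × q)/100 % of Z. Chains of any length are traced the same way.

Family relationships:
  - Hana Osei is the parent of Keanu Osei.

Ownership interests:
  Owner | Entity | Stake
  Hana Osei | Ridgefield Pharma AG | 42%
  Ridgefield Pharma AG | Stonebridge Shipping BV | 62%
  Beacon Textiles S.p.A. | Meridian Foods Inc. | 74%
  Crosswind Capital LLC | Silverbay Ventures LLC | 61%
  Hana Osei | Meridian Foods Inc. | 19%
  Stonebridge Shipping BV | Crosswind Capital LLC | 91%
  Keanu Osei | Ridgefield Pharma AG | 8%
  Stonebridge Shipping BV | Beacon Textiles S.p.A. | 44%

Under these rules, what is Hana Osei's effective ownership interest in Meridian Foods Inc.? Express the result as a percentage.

29.0936%

By parent–child attribution (R2), Hana Osei is treated as also owning Keanu Osei's interest in Ridgefield Pharma AG, giving 42% + 8% = 50%.
Chain via Ridgefield Pharma AG → Stonebridge Shipping BV → Beacon Textiles S.p.A. (R3): 50% × 62% × 44% × 74% = 10.0936% of Meridian Foods Inc.
Direct interest in Meridian Foods Inc: 19%.
Aggregating (R1): 10.0936% + 19% = 29.0936%.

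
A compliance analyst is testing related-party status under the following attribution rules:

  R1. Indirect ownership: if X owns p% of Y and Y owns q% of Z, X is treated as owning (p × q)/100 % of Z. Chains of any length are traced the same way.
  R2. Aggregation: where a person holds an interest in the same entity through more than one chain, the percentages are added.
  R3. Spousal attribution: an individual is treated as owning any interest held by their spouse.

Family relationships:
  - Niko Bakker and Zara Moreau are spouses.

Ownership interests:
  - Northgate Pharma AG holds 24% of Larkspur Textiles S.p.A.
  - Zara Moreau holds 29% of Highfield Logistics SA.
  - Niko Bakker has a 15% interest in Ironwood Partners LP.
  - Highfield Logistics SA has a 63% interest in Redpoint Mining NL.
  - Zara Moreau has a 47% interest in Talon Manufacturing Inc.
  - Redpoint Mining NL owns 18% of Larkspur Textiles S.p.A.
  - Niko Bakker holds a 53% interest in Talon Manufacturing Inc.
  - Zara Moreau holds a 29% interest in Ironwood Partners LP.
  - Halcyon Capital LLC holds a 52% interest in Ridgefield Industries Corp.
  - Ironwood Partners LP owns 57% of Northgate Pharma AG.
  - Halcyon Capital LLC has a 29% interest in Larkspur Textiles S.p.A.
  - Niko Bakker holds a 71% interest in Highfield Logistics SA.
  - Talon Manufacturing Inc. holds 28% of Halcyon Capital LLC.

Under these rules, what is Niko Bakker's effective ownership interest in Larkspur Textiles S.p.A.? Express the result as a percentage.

25.4792%

By spousal attribution (R3), Niko Bakker is treated as also owning Zara Moreau's interest in Ironwood Partners LP, giving 15% + 29% = 44%.
By spousal attribution (R3), Niko Bakker is treated as also owning Zara Moreau's interest in Highfield Logistics SA, giving 71% + 29% = 100%.
By spousal attribution (R3), Niko Bakker is treated as also owning Zara Moreau's interest in Talon Manufacturing Inc, giving 53% + 47% = 100%.
Chain via Ironwood Partners LP → Northgate Pharma AG (R1): 44% × 57% × 24% = 6.0192% of Larkspur Textiles S.p.A.
Chain via Highfield Logistics SA → Redpoint Mining NL (R1): 100% × 63% × 18% = 11.34% of Larkspur Textiles S.p.A.
Chain via Talon Manufacturing Inc. → Halcyon Capital LLC (R1): 100% × 28% × 29% = 8.12% of Larkspur Textiles S.p.A.
Aggregating (R2): 6.0192% + 11.34% + 8.12% = 25.4792%.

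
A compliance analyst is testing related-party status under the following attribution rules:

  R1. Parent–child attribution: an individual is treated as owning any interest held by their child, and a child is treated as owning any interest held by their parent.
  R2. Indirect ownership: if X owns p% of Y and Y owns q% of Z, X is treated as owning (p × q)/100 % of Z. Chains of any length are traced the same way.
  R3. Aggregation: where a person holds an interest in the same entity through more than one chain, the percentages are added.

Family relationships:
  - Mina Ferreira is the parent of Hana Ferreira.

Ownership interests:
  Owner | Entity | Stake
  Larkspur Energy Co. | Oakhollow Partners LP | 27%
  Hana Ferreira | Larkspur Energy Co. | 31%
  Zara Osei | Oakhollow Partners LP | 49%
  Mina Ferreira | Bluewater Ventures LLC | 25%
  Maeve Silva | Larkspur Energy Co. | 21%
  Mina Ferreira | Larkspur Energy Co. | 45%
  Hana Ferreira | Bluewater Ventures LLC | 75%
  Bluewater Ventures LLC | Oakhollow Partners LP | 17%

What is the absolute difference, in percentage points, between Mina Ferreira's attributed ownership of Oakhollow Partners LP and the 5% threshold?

32.52

By parent–child attribution (R1), Mina Ferreira is treated as also owning Hana Ferreira's interest in Bluewater Ventures LLC, giving 25% + 75% = 100%.
By parent–child attribution (R1), Mina Ferreira is treated as also owning Hana Ferreira's interest in Larkspur Energy Co, giving 45% + 31% = 76%.
Chain via Bluewater Ventures LLC (R2): 100% × 17% = 17% of Oakhollow Partners LP.
Chain via Larkspur Energy Co. (R2): 76% × 27% = 20.52% of Oakhollow Partners LP.
Aggregating (R3): 17% + 20.52% = 37.52%.
37.52% exceeds the 5% threshold by 32.52 percentage points.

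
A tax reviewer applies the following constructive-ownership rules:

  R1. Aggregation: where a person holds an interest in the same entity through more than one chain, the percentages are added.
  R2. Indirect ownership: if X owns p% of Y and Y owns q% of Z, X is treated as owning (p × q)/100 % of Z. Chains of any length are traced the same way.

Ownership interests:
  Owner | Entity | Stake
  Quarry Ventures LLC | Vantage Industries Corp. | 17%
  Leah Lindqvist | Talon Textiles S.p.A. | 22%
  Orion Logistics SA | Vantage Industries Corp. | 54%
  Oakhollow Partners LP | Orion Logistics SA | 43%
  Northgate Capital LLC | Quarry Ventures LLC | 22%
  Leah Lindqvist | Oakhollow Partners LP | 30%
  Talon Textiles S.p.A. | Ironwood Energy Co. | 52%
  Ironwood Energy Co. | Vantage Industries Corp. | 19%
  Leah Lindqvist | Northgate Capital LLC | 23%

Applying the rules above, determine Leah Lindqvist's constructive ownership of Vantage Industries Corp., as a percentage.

9.9998%

Chain via Oakhollow Partners LP → Orion Logistics SA (R2): 30% × 43% × 54% = 6.966% of Vantage Industries Corp.
Chain via Talon Textiles S.p.A. → Ironwood Energy Co. (R2): 22% × 52% × 19% = 2.1736% of Vantage Industries Corp.
Chain via Northgate Capital LLC → Quarry Ventures LLC (R2): 23% × 22% × 17% = 0.8602% of Vantage Industries Corp.
Aggregating (R1): 6.966% + 2.1736% + 0.8602% = 9.9998%.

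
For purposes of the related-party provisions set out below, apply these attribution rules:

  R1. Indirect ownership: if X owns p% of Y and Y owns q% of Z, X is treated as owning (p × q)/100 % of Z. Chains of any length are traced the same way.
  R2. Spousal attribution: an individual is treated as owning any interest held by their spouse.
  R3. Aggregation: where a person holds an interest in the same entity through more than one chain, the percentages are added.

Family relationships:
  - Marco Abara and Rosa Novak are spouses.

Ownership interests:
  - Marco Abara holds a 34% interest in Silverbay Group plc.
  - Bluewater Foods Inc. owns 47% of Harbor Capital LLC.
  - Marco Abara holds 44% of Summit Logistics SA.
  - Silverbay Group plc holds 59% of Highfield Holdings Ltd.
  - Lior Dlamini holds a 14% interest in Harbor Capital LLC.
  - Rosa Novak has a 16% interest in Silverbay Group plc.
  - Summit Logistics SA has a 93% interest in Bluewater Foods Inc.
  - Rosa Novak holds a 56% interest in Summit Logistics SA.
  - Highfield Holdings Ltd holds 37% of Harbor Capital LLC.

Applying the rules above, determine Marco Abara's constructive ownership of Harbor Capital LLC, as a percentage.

54.625%

By spousal attribution (R2), Marco Abara is treated as also owning Rosa Novak's interest in Summit Logistics SA, giving 44% + 56% = 100%.
By spousal attribution (R2), Marco Abara is treated as also owning Rosa Novak's interest in Silverbay Group plc, giving 34% + 16% = 50%.
Chain via Summit Logistics SA → Bluewater Foods Inc. (R1): 100% × 93% × 47% = 43.71% of Harbor Capital LLC.
Chain via Silverbay Group plc → Highfield Holdings Ltd (R1): 50% × 59% × 37% = 10.915% of Harbor Capital LLC.
Aggregating (R3): 43.71% + 10.915% = 54.625%.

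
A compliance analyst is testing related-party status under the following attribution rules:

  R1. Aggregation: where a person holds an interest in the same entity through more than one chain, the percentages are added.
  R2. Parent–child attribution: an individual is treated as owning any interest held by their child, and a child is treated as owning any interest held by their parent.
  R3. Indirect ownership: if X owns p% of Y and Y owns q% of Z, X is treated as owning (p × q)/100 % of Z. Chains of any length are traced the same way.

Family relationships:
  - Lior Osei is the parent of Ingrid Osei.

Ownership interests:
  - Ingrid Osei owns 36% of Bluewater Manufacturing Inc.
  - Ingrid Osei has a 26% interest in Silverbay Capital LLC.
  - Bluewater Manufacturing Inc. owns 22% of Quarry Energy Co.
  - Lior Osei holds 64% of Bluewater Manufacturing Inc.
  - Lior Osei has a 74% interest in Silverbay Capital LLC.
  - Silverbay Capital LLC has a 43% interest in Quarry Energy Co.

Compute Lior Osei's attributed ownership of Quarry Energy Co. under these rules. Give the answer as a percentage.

By parent–child attribution (R2), Lior Osei is treated as also owning Ingrid Osei's interest in Bluewater Manufacturing Inc, giving 64% + 36% = 100%.
By parent–child attribution (R2), Lior Osei is treated as also owning Ingrid Osei's interest in Silverbay Capital LLC, giving 74% + 26% = 100%.
Chain via Bluewater Manufacturing Inc. (R3): 100% × 22% = 22% of Quarry Energy Co.
Chain via Silverbay Capital LLC (R3): 100% × 43% = 43% of Quarry Energy Co.
Aggregating (R1): 22% + 43% = 65%.

65%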